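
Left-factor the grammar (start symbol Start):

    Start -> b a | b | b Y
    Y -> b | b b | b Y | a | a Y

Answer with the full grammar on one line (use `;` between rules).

Start has alternatives sharing prefix 'b': factor to Start → b Start1 with Start1 → a | ε | Y.
Y has alternatives sharing prefix 'b': factor to Y → b Y1 with Y1 → ε | b | Y.
Y has alternatives sharing prefix 'a': factor to Y → a Y2 with Y2 → ε | Y.

Start -> b Start1; Y -> b Y1 | a Y2; Start1 -> a | ε | Y; Y1 -> ε | b | Y; Y2 -> ε | Y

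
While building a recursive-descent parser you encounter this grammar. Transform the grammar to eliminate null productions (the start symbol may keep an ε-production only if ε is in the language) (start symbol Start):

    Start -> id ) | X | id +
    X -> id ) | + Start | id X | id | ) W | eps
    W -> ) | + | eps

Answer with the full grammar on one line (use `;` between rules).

Start -> id ) | X | id + | ε; X -> id ) | + Start | + | id X | id | ) W | ); W -> ) | +

Nullable set = {Start, W, X}.
ε ∈ L(G) since Start is nullable, so keep Start → ε.
Expand every rule over subsets of its nullable positions: X → + Start gives + Start | +. X → id X gives id X | id. X → ) W gives ) W | ).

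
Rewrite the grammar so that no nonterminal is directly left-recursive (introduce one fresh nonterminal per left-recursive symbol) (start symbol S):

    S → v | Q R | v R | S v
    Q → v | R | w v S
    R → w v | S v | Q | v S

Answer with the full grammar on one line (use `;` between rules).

S → v S' | Q R S' | v R S'; Q → v | R | w v S; R → w v | S v | Q | v S; S' → v S' | ε

Left recursion appears on S.
For S: α = {v}, β = {v, Q R, v R}. Rewrite as S → β S' and S' → α S' | ε.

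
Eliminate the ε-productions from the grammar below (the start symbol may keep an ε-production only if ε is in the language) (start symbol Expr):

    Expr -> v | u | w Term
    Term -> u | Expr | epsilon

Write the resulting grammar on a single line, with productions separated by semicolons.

The nullable symbols are {Term}.
ε ∉ L(G), so no ε-production is kept.
Expand every rule over subsets of its nullable positions: Expr → w Term gives w Term | w.

Expr -> v | u | w Term | w; Term -> u | Expr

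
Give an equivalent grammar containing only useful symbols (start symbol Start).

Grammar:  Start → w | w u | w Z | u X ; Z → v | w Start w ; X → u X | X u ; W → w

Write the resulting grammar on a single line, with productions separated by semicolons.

Start → w | w u | w Z; Z → v | w Start w

Generating nonterminals: {Start, W, Z}.
Reachable from Start after that: {Start, Z}.
Removed useless symbols: {W, X} and every production mentioning them.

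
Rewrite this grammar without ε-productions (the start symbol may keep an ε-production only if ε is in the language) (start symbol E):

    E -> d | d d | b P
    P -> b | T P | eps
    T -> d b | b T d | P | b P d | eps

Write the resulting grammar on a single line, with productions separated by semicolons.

The nullable symbols are {P, T}.
ε ∉ L(G), so no ε-production is kept.
For each production, add variants omitting each subset of nullable occurrences: E → b P gives b P | b. P → T P gives T P | T. T → b T d gives b T d | b d.

E -> d | d d | b P | b; P -> b | T P | T; T -> d b | b T d | b d | P | b P d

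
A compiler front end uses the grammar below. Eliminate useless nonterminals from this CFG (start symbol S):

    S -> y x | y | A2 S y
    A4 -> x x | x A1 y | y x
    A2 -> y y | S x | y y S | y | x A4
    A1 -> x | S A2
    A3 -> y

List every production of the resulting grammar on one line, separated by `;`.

S -> y x | y | A2 S y; A4 -> x x | x A1 y | y x; A2 -> y y | S x | y y S | y | x A4; A1 -> x | S A2

Generating nonterminals: {A1, A2, A3, A4, S}.
Reachable from S after that: {A1, A2, A4, S}.
Removed useless symbols: {A3} and every production mentioning them.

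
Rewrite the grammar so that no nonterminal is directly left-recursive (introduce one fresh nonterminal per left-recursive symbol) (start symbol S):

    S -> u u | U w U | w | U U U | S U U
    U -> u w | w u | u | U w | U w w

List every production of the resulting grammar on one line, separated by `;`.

S -> u u S' | U w U S' | w S' | U U U S'; U -> u w U' | w u U' | u U'; S' -> U U S' | ε; U' -> w U' | w w U' | ε

Directly left-recursive nonterminals: S, U.
For S: α = {U U}, β = {u u, U w U, w, U U U}. Rewrite as S → β S' and S' → α S' | ε.
For U: α = {w, w w}, β = {u w, w u, u}. Rewrite as U → β U' and U' → α U' | ε.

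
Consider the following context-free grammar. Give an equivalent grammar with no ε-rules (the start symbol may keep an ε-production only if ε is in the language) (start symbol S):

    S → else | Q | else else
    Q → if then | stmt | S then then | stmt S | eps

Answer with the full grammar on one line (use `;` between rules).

The nullable symbols are {Q, S}.
ε ∈ L(G) since S is nullable, so keep S → ε.
For each production, add variants omitting each subset of nullable occurrences: Q → S then then gives S then then | then then.

S → else | Q | else else | ε; Q → if then | stmt | S then then | then then | stmt S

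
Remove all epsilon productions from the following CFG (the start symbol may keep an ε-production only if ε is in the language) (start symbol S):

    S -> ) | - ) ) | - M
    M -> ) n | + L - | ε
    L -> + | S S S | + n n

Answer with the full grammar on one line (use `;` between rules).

S -> ) | - ) ) | - M | -; M -> ) n | + L -; L -> + | S S S | + n n

Nullable nonterminals: {M}.
ε ∉ L(G), so no ε-production is kept.
For each production, add variants omitting each subset of nullable occurrences: S → - M gives - M | -.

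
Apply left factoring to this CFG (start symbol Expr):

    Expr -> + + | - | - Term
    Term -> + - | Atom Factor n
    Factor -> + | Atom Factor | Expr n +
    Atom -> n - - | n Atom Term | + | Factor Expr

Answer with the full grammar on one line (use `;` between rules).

Expr -> + + | - Expr1; Term -> + - | Atom Factor n; Factor -> + | Atom Factor | Expr n +; Atom -> + | Factor Expr | n Atom1; Expr1 -> ε | Term; Atom1 -> - - | Atom Term

Expr has alternatives sharing prefix '-': factor to Expr → - Expr1 with Expr1 → ε | Term.
Atom has alternatives sharing prefix 'n': factor to Atom → n Atom1 with Atom1 → - - | Atom Term.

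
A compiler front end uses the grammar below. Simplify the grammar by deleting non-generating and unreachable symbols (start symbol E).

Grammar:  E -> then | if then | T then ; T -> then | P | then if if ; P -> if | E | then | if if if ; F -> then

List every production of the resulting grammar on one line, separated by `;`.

E -> then | if then | T then; T -> then | P | then if if; P -> if | E | then | if if if

Generating nonterminals: {E, F, P, T}.
Reachable from E after that: {E, P, T}.
Removed useless symbols: {F} and every production mentioning them.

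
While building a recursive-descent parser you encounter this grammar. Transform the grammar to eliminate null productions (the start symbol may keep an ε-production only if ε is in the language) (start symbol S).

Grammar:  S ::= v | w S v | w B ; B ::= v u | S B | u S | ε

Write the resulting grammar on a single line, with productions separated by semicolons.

Nullable set = {B}.
ε ∉ L(G), so no ε-production is kept.
For each production, add variants omitting each subset of nullable occurrences: S → w B gives w B | w. B → S B gives S B | S.

S ::= v | w S v | w B | w; B ::= v u | S B | S | u S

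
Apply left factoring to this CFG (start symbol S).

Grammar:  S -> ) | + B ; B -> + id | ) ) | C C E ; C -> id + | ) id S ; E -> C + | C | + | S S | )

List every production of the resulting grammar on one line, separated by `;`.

S -> ) | + B; B -> + id | ) ) | C C E; C -> id + | ) id S; E -> + | S S | ) | C E'; E' -> + | ε

E has alternatives sharing prefix 'C': factor to E → C E' with E' → + | ε.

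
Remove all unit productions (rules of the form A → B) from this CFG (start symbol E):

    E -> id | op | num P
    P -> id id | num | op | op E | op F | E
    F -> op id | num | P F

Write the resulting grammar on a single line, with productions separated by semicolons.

E -> id | op | num P; P -> id | op | num P | id id | num | op E | op F; F -> op id | num | P F

Unit pairs: P ⇒* {E}.
Replace each nonterminal's rules with the union of the non-unit rules of every nonterminal it unit-derives.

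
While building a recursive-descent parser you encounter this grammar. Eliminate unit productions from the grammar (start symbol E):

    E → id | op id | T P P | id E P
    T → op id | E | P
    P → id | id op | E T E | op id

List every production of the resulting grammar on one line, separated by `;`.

Unit pairs: T ⇒* {E, P}.
Replace each nonterminal's rules with the union of the non-unit rules of every nonterminal it unit-derives.

E → id | op id | T P P | id E P; T → id | op id | T P P | id E P | id op | E T E; P → id | id op | E T E | op id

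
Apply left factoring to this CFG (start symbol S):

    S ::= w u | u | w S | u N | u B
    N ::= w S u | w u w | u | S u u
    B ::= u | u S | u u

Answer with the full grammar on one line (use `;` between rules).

S ::= u S' | w S''; N ::= u | S u u | w N'; B ::= u B'; S' ::= epsilon | N | B; S'' ::= u | S; N' ::= S u | u w; B' ::= epsilon | S | u

S has alternatives sharing prefix 'u': factor to S → u S' with S' → ε | N | B.
S has alternatives sharing prefix 'w': factor to S → w S'' with S'' → u | S.
N has alternatives sharing prefix 'w': factor to N → w N' with N' → S u | u w.
B has alternatives sharing prefix 'u': factor to B → u B' with B' → ε | S | u.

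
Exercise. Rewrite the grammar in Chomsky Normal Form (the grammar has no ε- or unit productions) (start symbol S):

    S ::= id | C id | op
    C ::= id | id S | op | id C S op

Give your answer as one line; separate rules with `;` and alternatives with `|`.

Introduce a nonterminal for each terminal appearing in a rule of length ≥ 2: X1 → id, X2 → op.
Binarize each right-hand side of length ≥ 3 by chaining fresh nonterminals (Y1, Y2, …): affected rules were C → X1 C S X2.

S ::= id | C X1 | op; C ::= id | X1 S | op | X1 Y1; X1 ::= id; X2 ::= op; Y1 ::= C Y2; Y2 ::= S X2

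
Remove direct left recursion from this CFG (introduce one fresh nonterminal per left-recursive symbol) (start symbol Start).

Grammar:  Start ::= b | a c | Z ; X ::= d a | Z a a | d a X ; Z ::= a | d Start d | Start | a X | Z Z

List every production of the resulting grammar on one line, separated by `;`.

Directly left-recursive nonterminal: Z.
For Z: α = {Z}, β = {a, d Start d, Start, a X}. Rewrite as Z → β Z1 and Z1 → α Z1 | ε.

Start ::= b | a c | Z; X ::= d a | Z a a | d a X; Z ::= a Z1 | d Start d Z1 | Start Z1 | a X Z1; Z1 ::= Z Z1 | eps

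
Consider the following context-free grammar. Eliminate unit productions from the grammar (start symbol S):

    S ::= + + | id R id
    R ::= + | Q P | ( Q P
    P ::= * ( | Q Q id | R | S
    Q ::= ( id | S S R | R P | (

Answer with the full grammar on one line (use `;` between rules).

Unit pairs: P ⇒* {R, S}.
For each unit pair (A, B), copy every non-unit production of B to A, then drop all unit productions.

S ::= + + | id R id; R ::= + | Q P | ( Q P; P ::= + + | id R id | * ( | Q Q id | + | Q P | ( Q P; Q ::= ( id | S S R | R P | (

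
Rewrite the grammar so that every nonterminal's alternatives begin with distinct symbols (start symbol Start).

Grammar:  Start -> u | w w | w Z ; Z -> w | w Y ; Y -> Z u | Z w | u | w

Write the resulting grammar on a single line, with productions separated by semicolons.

Start has alternatives sharing prefix 'w': factor to Start → w Start1 with Start1 → w | Z.
Z has alternatives sharing prefix 'w': factor to Z → w Z1 with Z1 → ε | Y.
Y has alternatives sharing prefix 'Z': factor to Y → Z Y1 with Y1 → u | w.

Start -> u | w Start1; Z -> w Z1; Y -> u | w | Z Y1; Start1 -> w | Z; Z1 -> epsilon | Y; Y1 -> u | w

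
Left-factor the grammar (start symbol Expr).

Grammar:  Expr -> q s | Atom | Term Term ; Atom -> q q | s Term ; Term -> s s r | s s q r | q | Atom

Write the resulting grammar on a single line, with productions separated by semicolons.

Expr -> q s | Atom | Term Term; Atom -> q q | s Term; Term -> q | Atom | s s Term1; Term1 -> r | q r

Term has alternatives sharing prefix 's s': factor to Term → s s Term1 with Term1 → r | q r.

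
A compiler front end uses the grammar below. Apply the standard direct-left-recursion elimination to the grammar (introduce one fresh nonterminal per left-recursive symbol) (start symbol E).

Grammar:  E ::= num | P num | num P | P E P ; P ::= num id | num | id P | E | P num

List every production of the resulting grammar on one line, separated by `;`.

E ::= num | P num | num P | P E P; P ::= num id P' | num P' | id P P' | E P'; P' ::= num P' | eps

P is directly left-recursive.
For P: α = {num}, β = {num id, num, id P, E}. Rewrite as P → β P' and P' → α P' | ε.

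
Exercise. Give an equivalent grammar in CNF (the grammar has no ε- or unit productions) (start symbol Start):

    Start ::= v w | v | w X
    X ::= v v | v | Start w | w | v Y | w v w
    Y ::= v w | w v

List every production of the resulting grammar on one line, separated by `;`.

Introduce a nonterminal for each terminal appearing in a rule of length ≥ 2: X1 → v, X2 → w.
Binarize each right-hand side of length ≥ 3 by chaining fresh nonterminals (Y1, Y2, …): affected rules were X → X2 X1 X2.

Start ::= X1 X2 | v | X2 X; X ::= X1 X1 | v | Start X2 | w | X1 Y | X2 Y1; Y ::= X1 X2 | X2 X1; X1 ::= v; X2 ::= w; Y1 ::= X1 X2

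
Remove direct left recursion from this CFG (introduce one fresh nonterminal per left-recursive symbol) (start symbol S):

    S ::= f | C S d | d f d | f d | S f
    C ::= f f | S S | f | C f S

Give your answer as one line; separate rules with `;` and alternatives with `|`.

Directly left-recursive nonterminals: S, C.
For S: α = {f}, β = {f, C S d, d f d, f d}. Rewrite as S → β S' and S' → α S' | ε.
For C: α = {f S}, β = {f f, S S, f}. Rewrite as C → β C' and C' → α C' | ε.

S ::= f S' | C S d S' | d f d S' | f d S'; C ::= f f C' | S S C' | f C'; S' ::= f S' | ε; C' ::= f S C' | ε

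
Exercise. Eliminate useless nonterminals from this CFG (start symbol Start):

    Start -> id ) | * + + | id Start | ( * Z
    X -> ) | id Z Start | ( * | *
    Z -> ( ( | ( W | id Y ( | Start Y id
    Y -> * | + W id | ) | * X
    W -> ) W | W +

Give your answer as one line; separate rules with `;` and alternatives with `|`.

Start -> id ) | * + + | id Start | ( * Z; X -> ) | id Z Start | ( * | *; Z -> ( ( | id Y ( | Start Y id; Y -> * | ) | * X

Generating nonterminals: {Start, X, Y, Z}.
Reachable from Start after that: {Start, X, Y, Z}.
Removed useless symbols: {W} and every production mentioning them.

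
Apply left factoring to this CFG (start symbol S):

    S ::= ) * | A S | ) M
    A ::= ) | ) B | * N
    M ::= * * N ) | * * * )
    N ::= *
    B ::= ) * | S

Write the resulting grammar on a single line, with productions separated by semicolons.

S has alternatives sharing prefix ')': factor to S → ) S' with S' → * | M.
A has alternatives sharing prefix ')': factor to A → ) A' with A' → ε | B.
M has alternatives sharing prefix '* *': factor to M → * * M' with M' → N ) | * ).

S ::= A S | ) S'; A ::= * N | ) A'; M ::= * * M'; N ::= *; B ::= ) * | S; S' ::= * | M; A' ::= ε | B; M' ::= N ) | * )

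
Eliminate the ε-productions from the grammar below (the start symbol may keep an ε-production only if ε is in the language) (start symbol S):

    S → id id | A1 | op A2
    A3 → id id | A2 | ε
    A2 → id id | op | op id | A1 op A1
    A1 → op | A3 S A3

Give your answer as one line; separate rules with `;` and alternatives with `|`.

Nullable set = {A3}.
ε ∉ L(G), so no ε-production is kept.
For each production, add variants omitting each subset of nullable occurrences: A1 → A3 S A3 gives A3 S A3 | A3 S | S A3 | S.

S → id id | A1 | op A2; A3 → id id | A2; A2 → id id | op | op id | A1 op A1; A1 → op | A3 S A3 | A3 S | S A3 | S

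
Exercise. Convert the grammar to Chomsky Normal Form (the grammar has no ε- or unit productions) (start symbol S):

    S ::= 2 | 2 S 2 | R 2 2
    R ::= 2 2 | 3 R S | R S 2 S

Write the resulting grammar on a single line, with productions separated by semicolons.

S ::= 2 | X1 Y1 | R Y2; R ::= X1 X1 | X2 Y3 | R Y4; X1 ::= 2; X2 ::= 3; Y1 ::= S X1; Y2 ::= X1 X1; Y3 ::= R S; Y4 ::= S Y5; Y5 ::= X1 S

Introduce a nonterminal for each terminal appearing in a rule of length ≥ 2: X1 → 2, X2 → 3.
Binarize each right-hand side of length ≥ 3 by chaining fresh nonterminals (Y1, Y2, …): affected rules were S → X1 S X1; S → R X1 X1; R → X2 R S; R → R S X1 S.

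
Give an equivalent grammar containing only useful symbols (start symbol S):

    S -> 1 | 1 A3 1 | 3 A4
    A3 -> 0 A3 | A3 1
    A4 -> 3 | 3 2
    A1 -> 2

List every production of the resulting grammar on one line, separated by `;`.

Generating nonterminals: {A1, A4, S}.
Reachable from S after that: {A4, S}.
Removed useless symbols: {A1, A3} and every production mentioning them.

S -> 1 | 3 A4; A4 -> 3 | 3 2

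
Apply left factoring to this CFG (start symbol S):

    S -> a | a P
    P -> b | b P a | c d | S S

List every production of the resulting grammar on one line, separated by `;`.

S -> a S'; P -> c d | S S | b P'; S' -> ε | P; P' -> ε | P a

S has alternatives sharing prefix 'a': factor to S → a S' with S' → ε | P.
P has alternatives sharing prefix 'b': factor to P → b P' with P' → ε | P a.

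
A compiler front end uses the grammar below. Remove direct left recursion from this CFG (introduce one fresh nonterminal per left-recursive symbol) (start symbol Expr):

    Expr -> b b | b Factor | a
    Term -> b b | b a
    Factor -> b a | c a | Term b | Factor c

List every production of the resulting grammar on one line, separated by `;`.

Left recursion appears on Factor.
For Factor: α = {c}, β = {b a, c a, Term b}. Rewrite as Factor → β Factor1 and Factor1 → α Factor1 | ε.

Expr -> b b | b Factor | a; Term -> b b | b a; Factor -> b a Factor1 | c a Factor1 | Term b Factor1; Factor1 -> c Factor1 | ε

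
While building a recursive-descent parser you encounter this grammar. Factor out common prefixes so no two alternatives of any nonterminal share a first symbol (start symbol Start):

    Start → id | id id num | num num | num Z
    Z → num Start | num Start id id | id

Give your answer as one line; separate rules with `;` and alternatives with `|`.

Start has alternatives sharing prefix 'id': factor to Start → id Start1 with Start1 → ε | id num.
Start has alternatives sharing prefix 'num': factor to Start → num Start2 with Start2 → num | Z.
Z has alternatives sharing prefix 'num Start': factor to Z → num Start Z1 with Z1 → ε | id id.

Start → id Start1 | num Start2; Z → id | num Start Z1; Start1 → ε | id num; Start2 → num | Z; Z1 → ε | id id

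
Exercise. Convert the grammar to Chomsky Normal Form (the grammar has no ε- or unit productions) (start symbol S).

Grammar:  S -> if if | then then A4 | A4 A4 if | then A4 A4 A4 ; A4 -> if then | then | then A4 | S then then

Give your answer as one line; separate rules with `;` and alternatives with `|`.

S -> X1 X1 | X2 Y1 | A4 Y2 | X2 Y3; A4 -> X1 X2 | then | X2 A4 | S Y5; X1 -> if; X2 -> then; Y1 -> X2 A4; Y2 -> A4 X1; Y3 -> A4 Y4; Y4 -> A4 A4; Y5 -> X2 X2

Introduce a nonterminal for each terminal appearing in a rule of length ≥ 2: X1 → if, X2 → then.
Binarize each right-hand side of length ≥ 3 by chaining fresh nonterminals (Y1, Y2, …): affected rules were S → X2 X2 A4; S → A4 A4 X1; S → X2 A4 A4 A4; A4 → S X2 X2.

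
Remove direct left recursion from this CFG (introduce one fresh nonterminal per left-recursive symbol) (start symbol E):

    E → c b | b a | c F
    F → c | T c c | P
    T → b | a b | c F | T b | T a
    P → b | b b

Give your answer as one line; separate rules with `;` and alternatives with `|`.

Directly left-recursive nonterminal: T.
For T: α = {b, a}, β = {b, a b, c F}. Rewrite as T → β T' and T' → α T' | ε.

E → c b | b a | c F; F → c | T c c | P; T → b T' | a b T' | c F T'; P → b | b b; T' → b T' | a T' | ε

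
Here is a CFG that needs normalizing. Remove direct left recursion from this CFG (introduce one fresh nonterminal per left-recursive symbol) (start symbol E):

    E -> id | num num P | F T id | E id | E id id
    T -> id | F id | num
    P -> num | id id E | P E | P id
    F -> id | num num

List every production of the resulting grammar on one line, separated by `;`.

E -> id E' | num num P E' | F T id E'; T -> id | F id | num; P -> num P' | id id E P'; F -> id | num num; E' -> id E' | id id E' | ε; P' -> E P' | id P' | ε

E, P are directly left-recursive.
For E: α = {id, id id}, β = {id, num num P, F T id}. Rewrite as E → β E' and E' → α E' | ε.
For P: α = {E, id}, β = {num, id id E}. Rewrite as P → β P' and P' → α P' | ε.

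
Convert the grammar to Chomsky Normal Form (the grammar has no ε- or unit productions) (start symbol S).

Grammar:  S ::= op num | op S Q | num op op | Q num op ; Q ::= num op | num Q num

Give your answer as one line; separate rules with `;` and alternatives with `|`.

S ::= X1 X2 | X1 Y1 | X2 Y2 | Q Y3; Q ::= X2 X1 | X2 Y4; X1 ::= op; X2 ::= num; Y1 ::= S Q; Y2 ::= X1 X1; Y3 ::= X2 X1; Y4 ::= Q X2

Introduce a nonterminal for each terminal appearing in a rule of length ≥ 2: X1 → op, X2 → num.
Binarize each right-hand side of length ≥ 3 by chaining fresh nonterminals (Y1, Y2, …): affected rules were S → X1 S Q; S → X2 X1 X1; S → Q X2 X1; Q → X2 Q X2.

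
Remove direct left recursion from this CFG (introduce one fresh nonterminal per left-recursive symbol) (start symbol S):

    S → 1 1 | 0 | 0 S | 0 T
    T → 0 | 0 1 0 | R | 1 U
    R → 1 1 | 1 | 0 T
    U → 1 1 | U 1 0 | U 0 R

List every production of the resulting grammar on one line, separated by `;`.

Left recursion appears on U.
For U: α = {1 0, 0 R}, β = {1 1}. Rewrite as U → β U' and U' → α U' | ε.

S → 1 1 | 0 | 0 S | 0 T; T → 0 | 0 1 0 | R | 1 U; R → 1 1 | 1 | 0 T; U → 1 1 U'; U' → 1 0 U' | 0 R U' | epsilon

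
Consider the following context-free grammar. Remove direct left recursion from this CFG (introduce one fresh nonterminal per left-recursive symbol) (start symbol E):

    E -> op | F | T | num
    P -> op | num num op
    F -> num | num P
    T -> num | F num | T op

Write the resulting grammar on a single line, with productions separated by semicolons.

E -> op | F | T | num; P -> op | num num op; F -> num | num P; T -> num T' | F num T'; T' -> op T' | eps

T is directly left-recursive.
For T: α = {op}, β = {num, F num}. Rewrite as T → β T' and T' → α T' | ε.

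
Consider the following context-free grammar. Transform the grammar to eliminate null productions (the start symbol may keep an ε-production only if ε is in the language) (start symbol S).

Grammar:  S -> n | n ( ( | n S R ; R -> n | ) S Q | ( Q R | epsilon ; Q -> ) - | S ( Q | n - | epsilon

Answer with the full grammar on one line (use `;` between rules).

Nullable set = {Q, R}.
ε ∉ L(G), so no ε-production is kept.
For each production, add variants omitting each subset of nullable occurrences: S → n S R gives n S R | n S. R → ) S Q gives ) S Q | ) S. R → ( Q R gives ( Q R | ( Q | ( R | (. Q → S ( Q gives S ( Q | S (.

S -> n | n ( ( | n S R | n S; R -> n | ) S Q | ) S | ( Q R | ( Q | ( R | (; Q -> ) - | S ( Q | S ( | n -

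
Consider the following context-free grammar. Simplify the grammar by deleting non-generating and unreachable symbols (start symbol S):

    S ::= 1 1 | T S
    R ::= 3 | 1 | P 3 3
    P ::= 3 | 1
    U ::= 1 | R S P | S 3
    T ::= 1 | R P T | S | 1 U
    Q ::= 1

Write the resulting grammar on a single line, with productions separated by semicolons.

S ::= 1 1 | T S; R ::= 3 | 1 | P 3 3; P ::= 3 | 1; U ::= 1 | R S P | S 3; T ::= 1 | R P T | S | 1 U

Generating nonterminals: {P, Q, R, S, T, U}.
Reachable from S after that: {P, R, S, T, U}.
Removed useless symbols: {Q} and every production mentioning them.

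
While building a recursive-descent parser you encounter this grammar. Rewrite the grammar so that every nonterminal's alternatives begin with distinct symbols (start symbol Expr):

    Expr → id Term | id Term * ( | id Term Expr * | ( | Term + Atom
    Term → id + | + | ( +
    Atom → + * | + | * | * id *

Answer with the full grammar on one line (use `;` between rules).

Expr has alternatives sharing prefix 'id Term': factor to Expr → id Term Expr1 with Expr1 → ε | * ( | Expr *.
Atom has alternatives sharing prefix '+': factor to Atom → + Atom1 with Atom1 → * | ε.
Atom has alternatives sharing prefix '*': factor to Atom → * Atom2 with Atom2 → ε | id *.

Expr → ( | Term + Atom | id Term Expr1; Term → id + | + | ( +; Atom → + Atom1 | * Atom2; Expr1 → ε | * ( | Expr *; Atom1 → * | ε; Atom2 → ε | id *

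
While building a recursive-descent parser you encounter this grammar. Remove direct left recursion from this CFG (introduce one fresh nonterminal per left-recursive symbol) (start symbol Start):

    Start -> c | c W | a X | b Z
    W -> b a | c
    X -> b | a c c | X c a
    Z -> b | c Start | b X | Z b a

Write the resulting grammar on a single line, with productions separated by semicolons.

Directly left-recursive nonterminals: X, Z.
For X: α = {c a}, β = {b, a c c}. Rewrite as X → β X1 and X1 → α X1 | ε.
For Z: α = {b a}, β = {b, c Start, b X}. Rewrite as Z → β Z1 and Z1 → α Z1 | ε.

Start -> c | c W | a X | b Z; W -> b a | c; X -> b X1 | a c c X1; Z -> b Z1 | c Start Z1 | b X Z1; X1 -> c a X1 | ε; Z1 -> b a Z1 | ε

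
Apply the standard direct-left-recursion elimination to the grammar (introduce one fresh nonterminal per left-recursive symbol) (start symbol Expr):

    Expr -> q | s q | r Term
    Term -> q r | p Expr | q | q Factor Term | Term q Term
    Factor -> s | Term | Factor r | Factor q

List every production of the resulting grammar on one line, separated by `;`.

Directly left-recursive nonterminals: Term, Factor.
For Term: α = {q Term}, β = {q r, p Expr, q, q Factor Term}. Rewrite as Term → β Term1 and Term1 → α Term1 | ε.
For Factor: α = {r, q}, β = {s, Term}. Rewrite as Factor → β Factor1 and Factor1 → α Factor1 | ε.

Expr -> q | s q | r Term; Term -> q r Term1 | p Expr Term1 | q Term1 | q Factor Term Term1; Factor -> s Factor1 | Term Factor1; Term1 -> q Term Term1 | ε; Factor1 -> r Factor1 | q Factor1 | ε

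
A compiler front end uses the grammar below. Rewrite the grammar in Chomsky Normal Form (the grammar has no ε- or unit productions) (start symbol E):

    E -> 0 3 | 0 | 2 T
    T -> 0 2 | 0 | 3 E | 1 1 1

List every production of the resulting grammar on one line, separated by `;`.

E -> X1 X2 | 0 | X3 T; T -> X1 X3 | 0 | X2 E | X4 Y1; X1 -> 0; X2 -> 3; X3 -> 2; X4 -> 1; Y1 -> X4 X4

Introduce a nonterminal for each terminal appearing in a rule of length ≥ 2: X1 → 0, X2 → 3, X3 → 2, X4 → 1.
Binarize each right-hand side of length ≥ 3 by chaining fresh nonterminals (Y1, Y2, …): affected rules were T → X4 X4 X4.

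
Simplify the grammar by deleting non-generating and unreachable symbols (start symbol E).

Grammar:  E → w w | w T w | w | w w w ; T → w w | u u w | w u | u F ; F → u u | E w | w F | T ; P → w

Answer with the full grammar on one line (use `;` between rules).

Generating nonterminals: {E, F, P, T}.
Reachable from E after that: {E, F, T}.
Removed useless symbols: {P} and every production mentioning them.

E → w w | w T w | w | w w w; T → w w | u u w | w u | u F; F → u u | E w | w F | T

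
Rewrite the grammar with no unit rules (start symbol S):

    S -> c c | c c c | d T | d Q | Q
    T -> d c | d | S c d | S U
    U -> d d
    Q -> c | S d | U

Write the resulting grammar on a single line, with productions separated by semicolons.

Unit pairs: Q ⇒* {U}; S ⇒* {Q, U}.
Replace each nonterminal's rules with the union of the non-unit rules of every nonterminal it unit-derives.

S -> d d | c c | c c c | d T | d Q | c | S d; T -> d c | d | S c d | S U; U -> d d; Q -> d d | c | S d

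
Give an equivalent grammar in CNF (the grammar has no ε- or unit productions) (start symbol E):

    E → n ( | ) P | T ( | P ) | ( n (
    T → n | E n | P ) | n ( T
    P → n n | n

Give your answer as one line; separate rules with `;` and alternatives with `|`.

E → X1 X2 | X3 P | T X2 | P X3 | X2 Y1; T → n | E X1 | P X3 | X1 Y2; P → X1 X1 | n; X1 → n; X2 → (; X3 → ); Y1 → X1 X2; Y2 → X2 T

Introduce a nonterminal for each terminal appearing in a rule of length ≥ 2: X1 → n, X2 → (, X3 → ).
Binarize each right-hand side of length ≥ 3 by chaining fresh nonterminals (Y1, Y2, …): affected rules were E → X2 X1 X2; T → X1 X2 T.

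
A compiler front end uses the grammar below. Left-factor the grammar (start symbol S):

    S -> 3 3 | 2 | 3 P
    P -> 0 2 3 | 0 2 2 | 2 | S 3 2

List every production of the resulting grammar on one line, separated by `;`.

S has alternatives sharing prefix '3': factor to S → 3 S' with S' → 3 | P.
P has alternatives sharing prefix '0 2': factor to P → 0 2 P' with P' → 3 | 2.

S -> 2 | 3 S'; P -> 2 | S 3 2 | 0 2 P'; S' -> 3 | P; P' -> 3 | 2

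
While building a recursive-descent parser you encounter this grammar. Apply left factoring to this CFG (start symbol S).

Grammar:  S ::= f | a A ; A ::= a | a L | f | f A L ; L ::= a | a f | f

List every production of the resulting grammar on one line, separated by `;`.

A has alternatives sharing prefix 'a': factor to A → a A' with A' → ε | L.
A has alternatives sharing prefix 'f': factor to A → f A'' with A'' → ε | A L.
L has alternatives sharing prefix 'a': factor to L → a L' with L' → ε | f.

S ::= f | a A; A ::= a A' | f A''; L ::= f | a L'; A' ::= ε | L; A'' ::= ε | A L; L' ::= ε | f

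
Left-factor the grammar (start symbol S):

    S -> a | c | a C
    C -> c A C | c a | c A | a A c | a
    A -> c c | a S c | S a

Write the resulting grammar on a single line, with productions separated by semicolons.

S has alternatives sharing prefix 'a': factor to S → a S' with S' → ε | C.
C has alternatives sharing prefix 'c': factor to C → c C' with C' → A C | a | A.
C has alternatives sharing prefix 'a': factor to C → a C'' with C'' → A c | ε.
C' has alternatives sharing prefix 'A': factor to C' → A C''' with C''' → C | ε.

S -> c | a S'; C -> c C' | a C''; A -> c c | a S c | S a; S' -> eps | C; C' -> a | A C'''; C'' -> A c | eps; C''' -> C | eps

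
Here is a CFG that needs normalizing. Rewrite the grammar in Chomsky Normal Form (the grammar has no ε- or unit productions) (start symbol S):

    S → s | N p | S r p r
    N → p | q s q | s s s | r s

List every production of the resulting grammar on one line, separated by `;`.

S → s | N X1 | S Y1; N → p | X3 Y3 | X4 Y4 | X2 X4; X1 → p; X2 → r; X3 → q; X4 → s; Y1 → X2 Y2; Y2 → X1 X2; Y3 → X4 X3; Y4 → X4 X4

Introduce a nonterminal for each terminal appearing in a rule of length ≥ 2: X1 → p, X2 → r, X3 → q, X4 → s.
Binarize each right-hand side of length ≥ 3 by chaining fresh nonterminals (Y1, Y2, …): affected rules were S → S X2 X1 X2; N → X3 X4 X3; N → X4 X4 X4.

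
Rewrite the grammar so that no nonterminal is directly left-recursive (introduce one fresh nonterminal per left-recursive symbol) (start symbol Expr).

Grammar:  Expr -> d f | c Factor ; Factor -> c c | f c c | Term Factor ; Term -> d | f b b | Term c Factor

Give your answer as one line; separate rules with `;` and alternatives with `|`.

Expr -> d f | c Factor; Factor -> c c | f c c | Term Factor; Term -> d Term1 | f b b Term1; Term1 -> c Factor Term1 | ε

Left recursion appears on Term.
For Term: α = {c Factor}, β = {d, f b b}. Rewrite as Term → β Term1 and Term1 → α Term1 | ε.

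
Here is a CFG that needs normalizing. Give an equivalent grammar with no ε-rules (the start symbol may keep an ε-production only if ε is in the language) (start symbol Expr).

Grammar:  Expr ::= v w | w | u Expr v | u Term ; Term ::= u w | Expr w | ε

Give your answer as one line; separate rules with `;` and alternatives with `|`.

Nullable nonterminals: {Term}.
ε ∉ L(G), so no ε-production is kept.
Expand every rule over subsets of its nullable positions: Expr → u Term gives u Term | u.

Expr ::= v w | w | u Expr v | u Term | u; Term ::= u w | Expr w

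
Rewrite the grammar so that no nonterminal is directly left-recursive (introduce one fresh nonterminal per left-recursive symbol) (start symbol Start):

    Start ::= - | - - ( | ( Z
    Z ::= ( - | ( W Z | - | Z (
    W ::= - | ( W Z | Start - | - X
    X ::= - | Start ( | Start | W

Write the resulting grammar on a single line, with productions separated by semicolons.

Directly left-recursive nonterminal: Z.
For Z: α = {(}, β = {( -, ( W Z, -}. Rewrite as Z → β Z1 and Z1 → α Z1 | ε.

Start ::= - | - - ( | ( Z; Z ::= ( - Z1 | ( W Z Z1 | - Z1; W ::= - | ( W Z | Start - | - X; X ::= - | Start ( | Start | W; Z1 ::= ( Z1 | ε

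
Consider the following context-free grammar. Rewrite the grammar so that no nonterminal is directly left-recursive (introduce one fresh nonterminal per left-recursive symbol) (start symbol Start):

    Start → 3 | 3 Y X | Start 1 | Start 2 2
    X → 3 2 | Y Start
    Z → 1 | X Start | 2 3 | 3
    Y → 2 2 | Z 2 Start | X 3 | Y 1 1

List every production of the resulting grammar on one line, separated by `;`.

Start → 3 Start1 | 3 Y X Start1; X → 3 2 | Y Start; Z → 1 | X Start | 2 3 | 3; Y → 2 2 Y1 | Z 2 Start Y1 | X 3 Y1; Start1 → 1 Start1 | 2 2 Start1 | ε; Y1 → 1 1 Y1 | ε

Start, Y are directly left-recursive.
For Start: α = {1, 2 2}, β = {3, 3 Y X}. Rewrite as Start → β Start1 and Start1 → α Start1 | ε.
For Y: α = {1 1}, β = {2 2, Z 2 Start, X 3}. Rewrite as Y → β Y1 and Y1 → α Y1 | ε.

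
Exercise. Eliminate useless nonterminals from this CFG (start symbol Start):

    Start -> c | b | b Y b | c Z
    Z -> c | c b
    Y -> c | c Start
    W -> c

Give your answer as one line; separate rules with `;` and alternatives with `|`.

Generating nonterminals: {Start, W, Y, Z}.
Reachable from Start after that: {Start, Y, Z}.
Removed useless symbols: {W} and every production mentioning them.

Start -> c | b | b Y b | c Z; Z -> c | c b; Y -> c | c Start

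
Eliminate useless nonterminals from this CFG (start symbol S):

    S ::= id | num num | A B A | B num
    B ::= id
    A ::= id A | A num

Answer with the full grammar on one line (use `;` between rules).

S ::= id | num num | B num; B ::= id

Generating nonterminals: {B, S}.
Reachable from S after that: {B, S}.
Removed useless symbols: {A} and every production mentioning them.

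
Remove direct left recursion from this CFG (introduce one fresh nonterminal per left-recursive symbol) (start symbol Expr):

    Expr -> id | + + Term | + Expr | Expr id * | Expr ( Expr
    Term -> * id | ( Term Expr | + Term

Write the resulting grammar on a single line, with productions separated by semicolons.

Expr -> id Expr1 | + + Term Expr1 | + Expr Expr1; Term -> * id | ( Term Expr | + Term; Expr1 -> id * Expr1 | ( Expr Expr1 | ε

Directly left-recursive nonterminal: Expr.
For Expr: α = {id *, ( Expr}, β = {id, + + Term, + Expr}. Rewrite as Expr → β Expr1 and Expr1 → α Expr1 | ε.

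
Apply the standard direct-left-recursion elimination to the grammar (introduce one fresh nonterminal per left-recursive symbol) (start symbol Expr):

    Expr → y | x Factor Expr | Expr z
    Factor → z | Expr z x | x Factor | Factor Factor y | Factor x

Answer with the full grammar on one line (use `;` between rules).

Expr → y Expr1 | x Factor Expr Expr1; Factor → z Factor1 | Expr z x Factor1 | x Factor Factor1; Expr1 → z Expr1 | ε; Factor1 → Factor y Factor1 | x Factor1 | ε

Left recursion appears on Expr, Factor.
For Expr: α = {z}, β = {y, x Factor Expr}. Rewrite as Expr → β Expr1 and Expr1 → α Expr1 | ε.
For Factor: α = {Factor y, x}, β = {z, Expr z x, x Factor}. Rewrite as Factor → β Factor1 and Factor1 → α Factor1 | ε.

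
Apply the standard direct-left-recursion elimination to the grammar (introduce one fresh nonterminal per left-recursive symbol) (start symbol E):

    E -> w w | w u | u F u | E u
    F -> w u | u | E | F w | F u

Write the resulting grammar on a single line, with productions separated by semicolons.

Left recursion appears on E, F.
For E: α = {u}, β = {w w, w u, u F u}. Rewrite as E → β E' and E' → α E' | ε.
For F: α = {w, u}, β = {w u, u, E}. Rewrite as F → β F' and F' → α F' | ε.

E -> w w E' | w u E' | u F u E'; F -> w u F' | u F' | E F'; E' -> u E' | epsilon; F' -> w F' | u F' | epsilon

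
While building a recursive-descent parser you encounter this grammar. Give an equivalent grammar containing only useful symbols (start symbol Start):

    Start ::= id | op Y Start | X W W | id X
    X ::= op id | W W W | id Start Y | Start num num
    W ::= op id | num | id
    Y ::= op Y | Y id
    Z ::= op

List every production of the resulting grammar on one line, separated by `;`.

Generating nonterminals: {Start, W, X, Z}.
Reachable from Start after that: {Start, W, X}.
Removed useless symbols: {Y, Z} and every production mentioning them.

Start ::= id | X W W | id X; X ::= op id | W W W | Start num num; W ::= op id | num | id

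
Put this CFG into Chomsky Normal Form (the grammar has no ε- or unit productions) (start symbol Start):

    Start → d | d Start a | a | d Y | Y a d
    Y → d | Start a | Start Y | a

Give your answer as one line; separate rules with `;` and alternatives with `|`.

Start → d | X1 Y1 | a | X1 Y | Y Y2; Y → d | Start X2 | Start Y | a; X1 → d; X2 → a; Y1 → Start X2; Y2 → X2 X1

Introduce a nonterminal for each terminal appearing in a rule of length ≥ 2: X1 → d, X2 → a.
Binarize each right-hand side of length ≥ 3 by chaining fresh nonterminals (Y1, Y2, …): affected rules were Start → X1 Start X2; Start → Y X2 X1.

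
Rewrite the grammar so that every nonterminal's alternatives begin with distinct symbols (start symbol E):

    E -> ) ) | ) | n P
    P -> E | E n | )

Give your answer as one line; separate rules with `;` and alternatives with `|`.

E -> n P | ) E'; P -> ) | E P'; E' -> ) | ε; P' -> ε | n

E has alternatives sharing prefix ')': factor to E → ) E' with E' → ) | ε.
P has alternatives sharing prefix 'E': factor to P → E P' with P' → ε | n.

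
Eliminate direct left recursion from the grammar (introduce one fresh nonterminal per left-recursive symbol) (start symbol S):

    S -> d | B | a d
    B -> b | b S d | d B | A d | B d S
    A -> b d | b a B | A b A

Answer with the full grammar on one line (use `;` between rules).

S -> d | B | a d; B -> b B' | b S d B' | d B B' | A d B'; A -> b d A' | b a B A'; B' -> d S B' | ε; A' -> b A A' | ε

B, A are directly left-recursive.
For B: α = {d S}, β = {b, b S d, d B, A d}. Rewrite as B → β B' and B' → α B' | ε.
For A: α = {b A}, β = {b d, b a B}. Rewrite as A → β A' and A' → α A' | ε.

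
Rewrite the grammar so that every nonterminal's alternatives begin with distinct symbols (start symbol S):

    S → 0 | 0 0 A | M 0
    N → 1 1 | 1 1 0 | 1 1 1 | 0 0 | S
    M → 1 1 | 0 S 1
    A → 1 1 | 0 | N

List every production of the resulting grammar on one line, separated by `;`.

S has alternatives sharing prefix '0': factor to S → 0 S' with S' → ε | 0 A.
N has alternatives sharing prefix '1 1': factor to N → 1 1 N' with N' → ε | 0 | 1.

S → M 0 | 0 S'; N → 0 0 | S | 1 1 N'; M → 1 1 | 0 S 1; A → 1 1 | 0 | N; S' → epsilon | 0 A; N' → epsilon | 0 | 1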